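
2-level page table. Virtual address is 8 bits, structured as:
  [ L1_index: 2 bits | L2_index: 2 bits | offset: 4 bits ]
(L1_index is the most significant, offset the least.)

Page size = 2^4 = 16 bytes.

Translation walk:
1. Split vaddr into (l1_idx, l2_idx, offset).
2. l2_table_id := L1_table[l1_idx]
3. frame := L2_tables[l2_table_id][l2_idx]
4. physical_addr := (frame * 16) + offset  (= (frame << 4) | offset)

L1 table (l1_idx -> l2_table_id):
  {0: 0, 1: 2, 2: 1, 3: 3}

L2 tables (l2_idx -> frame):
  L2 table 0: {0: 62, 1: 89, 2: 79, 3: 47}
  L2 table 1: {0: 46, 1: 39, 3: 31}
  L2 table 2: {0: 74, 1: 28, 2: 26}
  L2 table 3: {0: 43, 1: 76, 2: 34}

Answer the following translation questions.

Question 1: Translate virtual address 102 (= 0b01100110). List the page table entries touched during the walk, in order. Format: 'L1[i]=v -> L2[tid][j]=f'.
Answer: L1[1]=2 -> L2[2][2]=26

Derivation:
vaddr = 102 = 0b01100110
Split: l1_idx=1, l2_idx=2, offset=6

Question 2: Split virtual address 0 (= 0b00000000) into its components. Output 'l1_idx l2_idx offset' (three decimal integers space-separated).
Answer: 0 0 0

Derivation:
vaddr = 0 = 0b00000000
  top 2 bits -> l1_idx = 0
  next 2 bits -> l2_idx = 0
  bottom 4 bits -> offset = 0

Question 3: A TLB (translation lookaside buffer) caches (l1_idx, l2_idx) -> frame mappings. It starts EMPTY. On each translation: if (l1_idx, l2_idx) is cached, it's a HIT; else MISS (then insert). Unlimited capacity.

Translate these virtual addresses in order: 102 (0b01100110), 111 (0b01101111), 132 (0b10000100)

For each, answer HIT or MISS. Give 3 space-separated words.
Answer: MISS HIT MISS

Derivation:
vaddr=102: (1,2) not in TLB -> MISS, insert
vaddr=111: (1,2) in TLB -> HIT
vaddr=132: (2,0) not in TLB -> MISS, insert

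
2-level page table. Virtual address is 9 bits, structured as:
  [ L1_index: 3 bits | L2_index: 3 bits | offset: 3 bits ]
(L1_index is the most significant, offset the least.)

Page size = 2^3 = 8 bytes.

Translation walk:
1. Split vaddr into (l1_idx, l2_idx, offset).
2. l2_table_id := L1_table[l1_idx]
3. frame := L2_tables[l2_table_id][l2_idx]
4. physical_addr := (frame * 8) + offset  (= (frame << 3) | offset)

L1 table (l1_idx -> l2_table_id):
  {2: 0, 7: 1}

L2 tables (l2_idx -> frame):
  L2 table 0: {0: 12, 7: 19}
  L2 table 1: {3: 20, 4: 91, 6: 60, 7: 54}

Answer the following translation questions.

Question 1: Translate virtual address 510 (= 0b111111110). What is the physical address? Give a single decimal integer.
vaddr = 510 = 0b111111110
Split: l1_idx=7, l2_idx=7, offset=6
L1[7] = 1
L2[1][7] = 54
paddr = 54 * 8 + 6 = 438

Answer: 438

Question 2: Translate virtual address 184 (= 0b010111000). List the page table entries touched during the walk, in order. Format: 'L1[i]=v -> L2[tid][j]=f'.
Answer: L1[2]=0 -> L2[0][7]=19

Derivation:
vaddr = 184 = 0b010111000
Split: l1_idx=2, l2_idx=7, offset=0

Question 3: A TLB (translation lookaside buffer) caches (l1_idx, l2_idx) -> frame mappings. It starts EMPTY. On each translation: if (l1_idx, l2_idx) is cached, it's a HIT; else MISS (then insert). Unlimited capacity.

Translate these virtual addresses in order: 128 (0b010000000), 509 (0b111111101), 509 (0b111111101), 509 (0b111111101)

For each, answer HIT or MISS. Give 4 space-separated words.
vaddr=128: (2,0) not in TLB -> MISS, insert
vaddr=509: (7,7) not in TLB -> MISS, insert
vaddr=509: (7,7) in TLB -> HIT
vaddr=509: (7,7) in TLB -> HIT

Answer: MISS MISS HIT HIT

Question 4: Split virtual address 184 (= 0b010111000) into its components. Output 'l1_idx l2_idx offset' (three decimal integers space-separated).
vaddr = 184 = 0b010111000
  top 3 bits -> l1_idx = 2
  next 3 bits -> l2_idx = 7
  bottom 3 bits -> offset = 0

Answer: 2 7 0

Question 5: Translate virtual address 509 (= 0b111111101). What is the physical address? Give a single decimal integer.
Answer: 437

Derivation:
vaddr = 509 = 0b111111101
Split: l1_idx=7, l2_idx=7, offset=5
L1[7] = 1
L2[1][7] = 54
paddr = 54 * 8 + 5 = 437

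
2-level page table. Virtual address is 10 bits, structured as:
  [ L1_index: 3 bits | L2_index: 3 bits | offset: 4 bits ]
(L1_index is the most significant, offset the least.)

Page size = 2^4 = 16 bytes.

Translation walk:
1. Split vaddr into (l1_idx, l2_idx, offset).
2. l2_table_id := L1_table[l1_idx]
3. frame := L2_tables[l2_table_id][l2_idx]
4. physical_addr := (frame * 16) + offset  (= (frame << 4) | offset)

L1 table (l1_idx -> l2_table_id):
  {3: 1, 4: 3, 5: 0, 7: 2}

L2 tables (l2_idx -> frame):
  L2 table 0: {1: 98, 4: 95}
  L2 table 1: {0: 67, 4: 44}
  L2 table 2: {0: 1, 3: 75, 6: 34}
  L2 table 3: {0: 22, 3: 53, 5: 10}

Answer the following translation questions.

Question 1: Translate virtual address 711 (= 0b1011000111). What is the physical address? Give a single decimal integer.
vaddr = 711 = 0b1011000111
Split: l1_idx=5, l2_idx=4, offset=7
L1[5] = 0
L2[0][4] = 95
paddr = 95 * 16 + 7 = 1527

Answer: 1527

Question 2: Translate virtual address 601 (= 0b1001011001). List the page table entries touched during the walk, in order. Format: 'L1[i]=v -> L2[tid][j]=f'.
Answer: L1[4]=3 -> L2[3][5]=10

Derivation:
vaddr = 601 = 0b1001011001
Split: l1_idx=4, l2_idx=5, offset=9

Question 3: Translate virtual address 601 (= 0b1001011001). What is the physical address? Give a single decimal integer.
Answer: 169

Derivation:
vaddr = 601 = 0b1001011001
Split: l1_idx=4, l2_idx=5, offset=9
L1[4] = 3
L2[3][5] = 10
paddr = 10 * 16 + 9 = 169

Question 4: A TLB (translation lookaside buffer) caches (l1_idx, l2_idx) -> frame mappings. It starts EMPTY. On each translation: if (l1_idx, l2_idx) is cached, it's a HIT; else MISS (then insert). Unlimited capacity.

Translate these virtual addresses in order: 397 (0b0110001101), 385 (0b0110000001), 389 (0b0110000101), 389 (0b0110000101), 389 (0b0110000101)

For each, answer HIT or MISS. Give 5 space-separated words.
Answer: MISS HIT HIT HIT HIT

Derivation:
vaddr=397: (3,0) not in TLB -> MISS, insert
vaddr=385: (3,0) in TLB -> HIT
vaddr=389: (3,0) in TLB -> HIT
vaddr=389: (3,0) in TLB -> HIT
vaddr=389: (3,0) in TLB -> HIT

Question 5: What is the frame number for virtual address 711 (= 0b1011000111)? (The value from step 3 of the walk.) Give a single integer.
vaddr = 711: l1_idx=5, l2_idx=4
L1[5] = 0; L2[0][4] = 95

Answer: 95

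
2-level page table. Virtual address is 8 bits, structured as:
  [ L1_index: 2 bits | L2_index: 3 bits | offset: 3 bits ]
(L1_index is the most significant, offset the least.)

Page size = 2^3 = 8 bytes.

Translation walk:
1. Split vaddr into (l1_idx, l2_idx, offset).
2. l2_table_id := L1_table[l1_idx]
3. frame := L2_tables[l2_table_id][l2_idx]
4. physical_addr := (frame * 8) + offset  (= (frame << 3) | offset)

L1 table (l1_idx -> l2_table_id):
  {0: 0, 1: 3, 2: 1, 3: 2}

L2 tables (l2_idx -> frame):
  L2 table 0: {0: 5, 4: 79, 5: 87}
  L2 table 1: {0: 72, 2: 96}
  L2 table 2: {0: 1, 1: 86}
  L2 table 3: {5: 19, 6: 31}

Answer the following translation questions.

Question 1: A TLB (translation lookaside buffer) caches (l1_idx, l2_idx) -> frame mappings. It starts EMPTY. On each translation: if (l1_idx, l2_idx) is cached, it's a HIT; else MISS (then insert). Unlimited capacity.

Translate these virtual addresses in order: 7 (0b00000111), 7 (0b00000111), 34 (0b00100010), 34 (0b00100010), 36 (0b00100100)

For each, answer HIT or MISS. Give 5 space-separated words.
Answer: MISS HIT MISS HIT HIT

Derivation:
vaddr=7: (0,0) not in TLB -> MISS, insert
vaddr=7: (0,0) in TLB -> HIT
vaddr=34: (0,4) not in TLB -> MISS, insert
vaddr=34: (0,4) in TLB -> HIT
vaddr=36: (0,4) in TLB -> HIT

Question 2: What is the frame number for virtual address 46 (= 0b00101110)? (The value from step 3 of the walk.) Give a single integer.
Answer: 87

Derivation:
vaddr = 46: l1_idx=0, l2_idx=5
L1[0] = 0; L2[0][5] = 87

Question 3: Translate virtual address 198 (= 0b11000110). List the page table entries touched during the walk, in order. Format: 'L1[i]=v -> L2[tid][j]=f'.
Answer: L1[3]=2 -> L2[2][0]=1

Derivation:
vaddr = 198 = 0b11000110
Split: l1_idx=3, l2_idx=0, offset=6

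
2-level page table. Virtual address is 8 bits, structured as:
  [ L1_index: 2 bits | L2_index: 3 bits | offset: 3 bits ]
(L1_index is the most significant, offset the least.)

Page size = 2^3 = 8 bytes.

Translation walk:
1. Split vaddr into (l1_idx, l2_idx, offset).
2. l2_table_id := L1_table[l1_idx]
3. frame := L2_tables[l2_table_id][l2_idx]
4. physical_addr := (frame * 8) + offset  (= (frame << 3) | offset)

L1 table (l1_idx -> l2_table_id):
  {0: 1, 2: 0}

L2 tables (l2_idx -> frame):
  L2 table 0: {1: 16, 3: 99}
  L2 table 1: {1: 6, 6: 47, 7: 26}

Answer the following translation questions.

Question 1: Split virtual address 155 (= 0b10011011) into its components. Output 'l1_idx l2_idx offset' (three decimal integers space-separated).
Answer: 2 3 3

Derivation:
vaddr = 155 = 0b10011011
  top 2 bits -> l1_idx = 2
  next 3 bits -> l2_idx = 3
  bottom 3 bits -> offset = 3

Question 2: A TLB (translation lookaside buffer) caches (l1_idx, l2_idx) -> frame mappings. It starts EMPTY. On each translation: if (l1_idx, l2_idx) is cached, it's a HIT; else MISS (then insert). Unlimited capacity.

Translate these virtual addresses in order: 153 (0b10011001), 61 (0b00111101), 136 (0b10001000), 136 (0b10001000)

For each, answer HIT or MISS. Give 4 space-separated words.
vaddr=153: (2,3) not in TLB -> MISS, insert
vaddr=61: (0,7) not in TLB -> MISS, insert
vaddr=136: (2,1) not in TLB -> MISS, insert
vaddr=136: (2,1) in TLB -> HIT

Answer: MISS MISS MISS HIT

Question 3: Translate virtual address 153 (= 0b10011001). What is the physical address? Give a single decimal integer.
Answer: 793

Derivation:
vaddr = 153 = 0b10011001
Split: l1_idx=2, l2_idx=3, offset=1
L1[2] = 0
L2[0][3] = 99
paddr = 99 * 8 + 1 = 793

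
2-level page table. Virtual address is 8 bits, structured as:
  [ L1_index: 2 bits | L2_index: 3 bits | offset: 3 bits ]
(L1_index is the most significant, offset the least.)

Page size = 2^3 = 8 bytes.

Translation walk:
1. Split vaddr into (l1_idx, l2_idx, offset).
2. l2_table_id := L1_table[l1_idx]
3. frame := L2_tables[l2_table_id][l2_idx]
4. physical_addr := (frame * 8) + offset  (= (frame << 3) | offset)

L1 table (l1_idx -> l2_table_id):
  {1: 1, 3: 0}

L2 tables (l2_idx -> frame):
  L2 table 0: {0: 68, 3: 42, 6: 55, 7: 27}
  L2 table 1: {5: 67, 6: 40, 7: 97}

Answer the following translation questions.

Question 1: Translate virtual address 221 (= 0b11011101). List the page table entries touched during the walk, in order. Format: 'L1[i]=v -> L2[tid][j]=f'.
vaddr = 221 = 0b11011101
Split: l1_idx=3, l2_idx=3, offset=5

Answer: L1[3]=0 -> L2[0][3]=42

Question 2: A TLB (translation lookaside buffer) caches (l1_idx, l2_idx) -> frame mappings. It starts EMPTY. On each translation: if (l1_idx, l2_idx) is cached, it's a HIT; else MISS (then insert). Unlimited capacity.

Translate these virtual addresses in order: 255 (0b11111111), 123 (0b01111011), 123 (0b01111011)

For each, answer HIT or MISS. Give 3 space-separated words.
Answer: MISS MISS HIT

Derivation:
vaddr=255: (3,7) not in TLB -> MISS, insert
vaddr=123: (1,7) not in TLB -> MISS, insert
vaddr=123: (1,7) in TLB -> HIT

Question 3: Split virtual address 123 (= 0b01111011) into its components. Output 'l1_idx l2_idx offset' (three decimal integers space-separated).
vaddr = 123 = 0b01111011
  top 2 bits -> l1_idx = 1
  next 3 bits -> l2_idx = 7
  bottom 3 bits -> offset = 3

Answer: 1 7 3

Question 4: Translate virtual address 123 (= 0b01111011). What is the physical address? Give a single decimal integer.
vaddr = 123 = 0b01111011
Split: l1_idx=1, l2_idx=7, offset=3
L1[1] = 1
L2[1][7] = 97
paddr = 97 * 8 + 3 = 779

Answer: 779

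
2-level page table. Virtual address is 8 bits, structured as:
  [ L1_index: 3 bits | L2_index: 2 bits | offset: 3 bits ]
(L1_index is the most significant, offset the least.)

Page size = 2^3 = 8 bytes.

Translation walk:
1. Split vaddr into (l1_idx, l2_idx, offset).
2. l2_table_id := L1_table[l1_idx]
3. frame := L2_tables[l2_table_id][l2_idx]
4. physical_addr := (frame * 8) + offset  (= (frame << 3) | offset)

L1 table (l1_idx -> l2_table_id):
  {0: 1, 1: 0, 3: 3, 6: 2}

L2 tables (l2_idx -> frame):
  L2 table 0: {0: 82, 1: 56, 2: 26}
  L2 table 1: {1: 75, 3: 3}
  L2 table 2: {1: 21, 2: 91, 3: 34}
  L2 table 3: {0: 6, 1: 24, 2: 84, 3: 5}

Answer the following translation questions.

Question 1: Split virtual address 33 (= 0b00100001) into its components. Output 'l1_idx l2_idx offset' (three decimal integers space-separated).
vaddr = 33 = 0b00100001
  top 3 bits -> l1_idx = 1
  next 2 bits -> l2_idx = 0
  bottom 3 bits -> offset = 1

Answer: 1 0 1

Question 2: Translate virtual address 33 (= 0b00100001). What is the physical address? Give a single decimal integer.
vaddr = 33 = 0b00100001
Split: l1_idx=1, l2_idx=0, offset=1
L1[1] = 0
L2[0][0] = 82
paddr = 82 * 8 + 1 = 657

Answer: 657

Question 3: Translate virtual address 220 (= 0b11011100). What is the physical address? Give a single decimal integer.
Answer: 276

Derivation:
vaddr = 220 = 0b11011100
Split: l1_idx=6, l2_idx=3, offset=4
L1[6] = 2
L2[2][3] = 34
paddr = 34 * 8 + 4 = 276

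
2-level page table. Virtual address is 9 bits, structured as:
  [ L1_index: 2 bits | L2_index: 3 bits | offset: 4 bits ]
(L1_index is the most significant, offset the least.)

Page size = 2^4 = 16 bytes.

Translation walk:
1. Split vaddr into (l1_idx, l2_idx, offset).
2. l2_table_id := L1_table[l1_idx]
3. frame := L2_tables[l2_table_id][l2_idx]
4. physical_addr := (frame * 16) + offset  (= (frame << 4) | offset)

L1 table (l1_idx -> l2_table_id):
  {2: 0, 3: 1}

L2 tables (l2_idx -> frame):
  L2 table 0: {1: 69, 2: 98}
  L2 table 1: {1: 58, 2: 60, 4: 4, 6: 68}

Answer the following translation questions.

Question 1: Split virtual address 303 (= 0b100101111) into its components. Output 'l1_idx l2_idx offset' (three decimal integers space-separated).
Answer: 2 2 15

Derivation:
vaddr = 303 = 0b100101111
  top 2 bits -> l1_idx = 2
  next 3 bits -> l2_idx = 2
  bottom 4 bits -> offset = 15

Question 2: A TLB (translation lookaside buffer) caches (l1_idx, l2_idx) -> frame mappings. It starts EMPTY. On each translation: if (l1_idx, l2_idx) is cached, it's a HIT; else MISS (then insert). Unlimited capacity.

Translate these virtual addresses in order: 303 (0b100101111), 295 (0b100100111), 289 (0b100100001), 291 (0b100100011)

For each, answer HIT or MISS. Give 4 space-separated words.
vaddr=303: (2,2) not in TLB -> MISS, insert
vaddr=295: (2,2) in TLB -> HIT
vaddr=289: (2,2) in TLB -> HIT
vaddr=291: (2,2) in TLB -> HIT

Answer: MISS HIT HIT HIT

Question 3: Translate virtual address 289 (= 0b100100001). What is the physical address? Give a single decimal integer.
Answer: 1569

Derivation:
vaddr = 289 = 0b100100001
Split: l1_idx=2, l2_idx=2, offset=1
L1[2] = 0
L2[0][2] = 98
paddr = 98 * 16 + 1 = 1569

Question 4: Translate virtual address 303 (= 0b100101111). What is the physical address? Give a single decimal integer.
vaddr = 303 = 0b100101111
Split: l1_idx=2, l2_idx=2, offset=15
L1[2] = 0
L2[0][2] = 98
paddr = 98 * 16 + 15 = 1583

Answer: 1583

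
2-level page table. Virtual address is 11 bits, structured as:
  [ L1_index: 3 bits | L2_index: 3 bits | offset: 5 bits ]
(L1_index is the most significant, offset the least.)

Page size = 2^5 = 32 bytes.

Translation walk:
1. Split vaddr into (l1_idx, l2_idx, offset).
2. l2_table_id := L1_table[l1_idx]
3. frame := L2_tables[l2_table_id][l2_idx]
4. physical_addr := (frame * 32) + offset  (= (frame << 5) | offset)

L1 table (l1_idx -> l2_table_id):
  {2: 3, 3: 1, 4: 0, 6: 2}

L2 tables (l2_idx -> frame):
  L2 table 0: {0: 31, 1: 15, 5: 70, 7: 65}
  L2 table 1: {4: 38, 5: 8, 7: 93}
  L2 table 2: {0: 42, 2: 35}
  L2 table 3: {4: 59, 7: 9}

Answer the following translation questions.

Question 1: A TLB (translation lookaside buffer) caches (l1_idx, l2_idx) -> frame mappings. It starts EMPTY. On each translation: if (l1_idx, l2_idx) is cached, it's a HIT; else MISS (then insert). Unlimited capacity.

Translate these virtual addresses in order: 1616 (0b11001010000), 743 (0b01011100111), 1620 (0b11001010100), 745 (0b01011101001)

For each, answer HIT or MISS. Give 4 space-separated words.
vaddr=1616: (6,2) not in TLB -> MISS, insert
vaddr=743: (2,7) not in TLB -> MISS, insert
vaddr=1620: (6,2) in TLB -> HIT
vaddr=745: (2,7) in TLB -> HIT

Answer: MISS MISS HIT HIT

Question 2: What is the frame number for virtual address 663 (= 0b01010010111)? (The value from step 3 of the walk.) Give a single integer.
vaddr = 663: l1_idx=2, l2_idx=4
L1[2] = 3; L2[3][4] = 59

Answer: 59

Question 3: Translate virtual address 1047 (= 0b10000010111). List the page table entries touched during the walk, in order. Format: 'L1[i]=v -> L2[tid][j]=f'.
Answer: L1[4]=0 -> L2[0][0]=31

Derivation:
vaddr = 1047 = 0b10000010111
Split: l1_idx=4, l2_idx=0, offset=23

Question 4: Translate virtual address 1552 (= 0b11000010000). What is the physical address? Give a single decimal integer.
Answer: 1360

Derivation:
vaddr = 1552 = 0b11000010000
Split: l1_idx=6, l2_idx=0, offset=16
L1[6] = 2
L2[2][0] = 42
paddr = 42 * 32 + 16 = 1360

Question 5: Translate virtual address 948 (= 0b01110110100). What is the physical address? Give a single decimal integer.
vaddr = 948 = 0b01110110100
Split: l1_idx=3, l2_idx=5, offset=20
L1[3] = 1
L2[1][5] = 8
paddr = 8 * 32 + 20 = 276

Answer: 276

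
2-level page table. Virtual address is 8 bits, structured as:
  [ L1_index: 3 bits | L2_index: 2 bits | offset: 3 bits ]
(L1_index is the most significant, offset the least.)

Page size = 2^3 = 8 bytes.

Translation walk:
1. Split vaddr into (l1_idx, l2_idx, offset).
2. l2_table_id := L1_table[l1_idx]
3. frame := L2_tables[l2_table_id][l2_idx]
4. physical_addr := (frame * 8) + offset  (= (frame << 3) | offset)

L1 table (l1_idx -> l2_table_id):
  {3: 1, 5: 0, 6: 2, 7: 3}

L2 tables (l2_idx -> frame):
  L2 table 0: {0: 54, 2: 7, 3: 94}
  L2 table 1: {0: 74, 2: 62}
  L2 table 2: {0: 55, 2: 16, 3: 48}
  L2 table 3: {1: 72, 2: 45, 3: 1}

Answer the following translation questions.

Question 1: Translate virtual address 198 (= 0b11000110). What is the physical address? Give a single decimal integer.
Answer: 446

Derivation:
vaddr = 198 = 0b11000110
Split: l1_idx=6, l2_idx=0, offset=6
L1[6] = 2
L2[2][0] = 55
paddr = 55 * 8 + 6 = 446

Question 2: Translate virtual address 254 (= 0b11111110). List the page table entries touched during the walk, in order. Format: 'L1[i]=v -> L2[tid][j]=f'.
vaddr = 254 = 0b11111110
Split: l1_idx=7, l2_idx=3, offset=6

Answer: L1[7]=3 -> L2[3][3]=1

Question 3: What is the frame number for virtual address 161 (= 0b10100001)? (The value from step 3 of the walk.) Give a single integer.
vaddr = 161: l1_idx=5, l2_idx=0
L1[5] = 0; L2[0][0] = 54

Answer: 54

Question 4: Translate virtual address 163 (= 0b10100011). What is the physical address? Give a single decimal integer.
vaddr = 163 = 0b10100011
Split: l1_idx=5, l2_idx=0, offset=3
L1[5] = 0
L2[0][0] = 54
paddr = 54 * 8 + 3 = 435

Answer: 435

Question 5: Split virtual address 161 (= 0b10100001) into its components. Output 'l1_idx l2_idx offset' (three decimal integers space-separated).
Answer: 5 0 1

Derivation:
vaddr = 161 = 0b10100001
  top 3 bits -> l1_idx = 5
  next 2 bits -> l2_idx = 0
  bottom 3 bits -> offset = 1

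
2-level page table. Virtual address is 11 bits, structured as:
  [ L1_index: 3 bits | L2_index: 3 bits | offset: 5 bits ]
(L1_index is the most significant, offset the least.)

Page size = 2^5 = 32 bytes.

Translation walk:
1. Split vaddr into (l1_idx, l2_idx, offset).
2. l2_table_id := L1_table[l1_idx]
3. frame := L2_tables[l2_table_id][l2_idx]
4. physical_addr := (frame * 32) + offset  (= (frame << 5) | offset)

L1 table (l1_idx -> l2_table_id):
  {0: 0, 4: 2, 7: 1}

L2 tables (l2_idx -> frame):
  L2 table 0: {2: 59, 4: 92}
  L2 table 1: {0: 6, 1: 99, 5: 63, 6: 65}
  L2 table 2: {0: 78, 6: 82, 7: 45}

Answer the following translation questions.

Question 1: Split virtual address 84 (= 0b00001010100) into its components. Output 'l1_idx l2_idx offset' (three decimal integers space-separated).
Answer: 0 2 20

Derivation:
vaddr = 84 = 0b00001010100
  top 3 bits -> l1_idx = 0
  next 3 bits -> l2_idx = 2
  bottom 5 bits -> offset = 20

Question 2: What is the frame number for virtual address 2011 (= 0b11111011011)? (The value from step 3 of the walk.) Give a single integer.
vaddr = 2011: l1_idx=7, l2_idx=6
L1[7] = 1; L2[1][6] = 65

Answer: 65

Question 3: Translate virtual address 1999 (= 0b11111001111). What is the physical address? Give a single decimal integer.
vaddr = 1999 = 0b11111001111
Split: l1_idx=7, l2_idx=6, offset=15
L1[7] = 1
L2[1][6] = 65
paddr = 65 * 32 + 15 = 2095

Answer: 2095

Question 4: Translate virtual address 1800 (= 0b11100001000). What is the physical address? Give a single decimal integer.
Answer: 200

Derivation:
vaddr = 1800 = 0b11100001000
Split: l1_idx=7, l2_idx=0, offset=8
L1[7] = 1
L2[1][0] = 6
paddr = 6 * 32 + 8 = 200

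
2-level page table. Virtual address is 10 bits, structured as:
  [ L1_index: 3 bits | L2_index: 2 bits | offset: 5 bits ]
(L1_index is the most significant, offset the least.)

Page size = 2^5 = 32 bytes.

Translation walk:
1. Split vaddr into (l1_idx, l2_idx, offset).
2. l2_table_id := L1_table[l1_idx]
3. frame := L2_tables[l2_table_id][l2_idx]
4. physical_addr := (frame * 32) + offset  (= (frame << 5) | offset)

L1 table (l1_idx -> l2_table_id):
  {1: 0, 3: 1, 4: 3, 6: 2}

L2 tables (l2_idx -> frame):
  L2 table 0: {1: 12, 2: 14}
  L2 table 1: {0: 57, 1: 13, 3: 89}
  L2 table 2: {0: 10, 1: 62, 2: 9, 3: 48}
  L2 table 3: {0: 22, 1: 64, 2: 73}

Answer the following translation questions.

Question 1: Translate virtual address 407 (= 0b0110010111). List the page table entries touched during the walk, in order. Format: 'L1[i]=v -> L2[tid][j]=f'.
vaddr = 407 = 0b0110010111
Split: l1_idx=3, l2_idx=0, offset=23

Answer: L1[3]=1 -> L2[1][0]=57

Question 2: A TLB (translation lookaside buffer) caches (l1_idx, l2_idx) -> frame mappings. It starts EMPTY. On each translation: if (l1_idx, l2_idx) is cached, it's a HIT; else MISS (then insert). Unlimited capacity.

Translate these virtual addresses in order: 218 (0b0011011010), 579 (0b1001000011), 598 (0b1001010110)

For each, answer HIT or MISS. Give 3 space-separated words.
vaddr=218: (1,2) not in TLB -> MISS, insert
vaddr=579: (4,2) not in TLB -> MISS, insert
vaddr=598: (4,2) in TLB -> HIT

Answer: MISS MISS HIT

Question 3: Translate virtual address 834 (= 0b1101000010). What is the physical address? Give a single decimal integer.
Answer: 290

Derivation:
vaddr = 834 = 0b1101000010
Split: l1_idx=6, l2_idx=2, offset=2
L1[6] = 2
L2[2][2] = 9
paddr = 9 * 32 + 2 = 290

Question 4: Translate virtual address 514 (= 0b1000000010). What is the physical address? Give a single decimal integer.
Answer: 706

Derivation:
vaddr = 514 = 0b1000000010
Split: l1_idx=4, l2_idx=0, offset=2
L1[4] = 3
L2[3][0] = 22
paddr = 22 * 32 + 2 = 706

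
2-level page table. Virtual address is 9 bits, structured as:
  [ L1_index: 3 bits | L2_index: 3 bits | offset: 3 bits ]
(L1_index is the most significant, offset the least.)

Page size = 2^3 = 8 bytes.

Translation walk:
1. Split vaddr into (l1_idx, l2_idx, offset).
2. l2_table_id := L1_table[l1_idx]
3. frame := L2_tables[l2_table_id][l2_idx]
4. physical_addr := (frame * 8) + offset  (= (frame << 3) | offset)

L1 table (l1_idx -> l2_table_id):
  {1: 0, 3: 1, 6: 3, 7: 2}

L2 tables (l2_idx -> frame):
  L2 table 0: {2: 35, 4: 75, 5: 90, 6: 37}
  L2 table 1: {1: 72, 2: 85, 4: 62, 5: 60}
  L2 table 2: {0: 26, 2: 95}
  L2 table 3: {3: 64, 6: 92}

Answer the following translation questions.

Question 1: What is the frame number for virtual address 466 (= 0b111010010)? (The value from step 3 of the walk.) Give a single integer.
Answer: 95

Derivation:
vaddr = 466: l1_idx=7, l2_idx=2
L1[7] = 2; L2[2][2] = 95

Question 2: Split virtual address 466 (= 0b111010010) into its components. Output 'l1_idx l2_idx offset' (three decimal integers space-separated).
vaddr = 466 = 0b111010010
  top 3 bits -> l1_idx = 7
  next 3 bits -> l2_idx = 2
  bottom 3 bits -> offset = 2

Answer: 7 2 2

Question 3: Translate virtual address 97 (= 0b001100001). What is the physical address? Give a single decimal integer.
Answer: 601

Derivation:
vaddr = 97 = 0b001100001
Split: l1_idx=1, l2_idx=4, offset=1
L1[1] = 0
L2[0][4] = 75
paddr = 75 * 8 + 1 = 601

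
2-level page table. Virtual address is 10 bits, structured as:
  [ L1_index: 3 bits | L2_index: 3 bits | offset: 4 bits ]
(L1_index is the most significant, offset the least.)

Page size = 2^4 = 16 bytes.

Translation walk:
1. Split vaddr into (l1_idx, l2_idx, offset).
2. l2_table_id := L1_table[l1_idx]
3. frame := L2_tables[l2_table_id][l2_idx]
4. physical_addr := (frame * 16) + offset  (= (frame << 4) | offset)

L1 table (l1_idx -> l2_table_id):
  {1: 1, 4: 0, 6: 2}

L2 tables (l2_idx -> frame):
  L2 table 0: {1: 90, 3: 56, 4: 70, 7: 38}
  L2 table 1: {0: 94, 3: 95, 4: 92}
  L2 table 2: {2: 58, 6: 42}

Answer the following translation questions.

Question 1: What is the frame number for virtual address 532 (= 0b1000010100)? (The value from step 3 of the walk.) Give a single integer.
Answer: 90

Derivation:
vaddr = 532: l1_idx=4, l2_idx=1
L1[4] = 0; L2[0][1] = 90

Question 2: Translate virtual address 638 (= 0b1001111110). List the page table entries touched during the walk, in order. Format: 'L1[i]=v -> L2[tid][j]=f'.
Answer: L1[4]=0 -> L2[0][7]=38

Derivation:
vaddr = 638 = 0b1001111110
Split: l1_idx=4, l2_idx=7, offset=14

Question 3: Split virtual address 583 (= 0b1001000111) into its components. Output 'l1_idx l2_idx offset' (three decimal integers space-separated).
vaddr = 583 = 0b1001000111
  top 3 bits -> l1_idx = 4
  next 3 bits -> l2_idx = 4
  bottom 4 bits -> offset = 7

Answer: 4 4 7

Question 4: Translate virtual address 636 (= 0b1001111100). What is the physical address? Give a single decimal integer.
vaddr = 636 = 0b1001111100
Split: l1_idx=4, l2_idx=7, offset=12
L1[4] = 0
L2[0][7] = 38
paddr = 38 * 16 + 12 = 620

Answer: 620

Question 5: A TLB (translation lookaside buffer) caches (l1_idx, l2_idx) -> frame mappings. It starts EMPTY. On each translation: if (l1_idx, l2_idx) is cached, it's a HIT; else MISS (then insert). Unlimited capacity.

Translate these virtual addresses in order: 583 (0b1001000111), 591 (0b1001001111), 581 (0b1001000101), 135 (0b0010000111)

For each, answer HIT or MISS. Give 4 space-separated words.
vaddr=583: (4,4) not in TLB -> MISS, insert
vaddr=591: (4,4) in TLB -> HIT
vaddr=581: (4,4) in TLB -> HIT
vaddr=135: (1,0) not in TLB -> MISS, insert

Answer: MISS HIT HIT MISS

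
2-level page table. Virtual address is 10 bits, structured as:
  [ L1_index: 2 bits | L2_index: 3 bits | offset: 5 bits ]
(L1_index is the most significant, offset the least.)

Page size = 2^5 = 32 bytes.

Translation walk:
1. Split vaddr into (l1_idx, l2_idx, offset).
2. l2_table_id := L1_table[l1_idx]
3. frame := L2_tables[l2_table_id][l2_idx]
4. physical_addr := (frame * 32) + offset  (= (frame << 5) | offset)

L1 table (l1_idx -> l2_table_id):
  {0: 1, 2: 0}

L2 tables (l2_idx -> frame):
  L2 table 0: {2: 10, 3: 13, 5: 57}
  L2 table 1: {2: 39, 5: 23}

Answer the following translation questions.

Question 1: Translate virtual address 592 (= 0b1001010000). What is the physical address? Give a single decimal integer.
vaddr = 592 = 0b1001010000
Split: l1_idx=2, l2_idx=2, offset=16
L1[2] = 0
L2[0][2] = 10
paddr = 10 * 32 + 16 = 336

Answer: 336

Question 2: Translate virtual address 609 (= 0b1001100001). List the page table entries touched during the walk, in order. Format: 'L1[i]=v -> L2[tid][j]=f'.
Answer: L1[2]=0 -> L2[0][3]=13

Derivation:
vaddr = 609 = 0b1001100001
Split: l1_idx=2, l2_idx=3, offset=1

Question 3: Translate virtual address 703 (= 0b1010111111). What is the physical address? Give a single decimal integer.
Answer: 1855

Derivation:
vaddr = 703 = 0b1010111111
Split: l1_idx=2, l2_idx=5, offset=31
L1[2] = 0
L2[0][5] = 57
paddr = 57 * 32 + 31 = 1855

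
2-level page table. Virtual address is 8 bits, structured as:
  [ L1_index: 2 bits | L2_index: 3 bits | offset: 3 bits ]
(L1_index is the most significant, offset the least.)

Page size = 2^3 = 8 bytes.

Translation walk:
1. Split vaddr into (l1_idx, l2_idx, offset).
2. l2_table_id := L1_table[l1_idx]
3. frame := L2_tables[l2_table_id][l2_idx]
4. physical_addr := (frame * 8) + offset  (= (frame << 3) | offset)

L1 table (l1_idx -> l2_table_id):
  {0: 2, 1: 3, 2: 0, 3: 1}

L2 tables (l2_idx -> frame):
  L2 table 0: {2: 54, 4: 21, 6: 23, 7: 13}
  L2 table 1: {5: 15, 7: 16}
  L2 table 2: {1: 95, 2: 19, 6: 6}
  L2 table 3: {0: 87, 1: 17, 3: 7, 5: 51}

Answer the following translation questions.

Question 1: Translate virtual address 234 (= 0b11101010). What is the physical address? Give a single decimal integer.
Answer: 122

Derivation:
vaddr = 234 = 0b11101010
Split: l1_idx=3, l2_idx=5, offset=2
L1[3] = 1
L2[1][5] = 15
paddr = 15 * 8 + 2 = 122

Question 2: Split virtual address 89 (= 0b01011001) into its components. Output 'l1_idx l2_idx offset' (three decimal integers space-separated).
vaddr = 89 = 0b01011001
  top 2 bits -> l1_idx = 1
  next 3 bits -> l2_idx = 3
  bottom 3 bits -> offset = 1

Answer: 1 3 1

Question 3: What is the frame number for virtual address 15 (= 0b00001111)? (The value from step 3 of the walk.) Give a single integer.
Answer: 95

Derivation:
vaddr = 15: l1_idx=0, l2_idx=1
L1[0] = 2; L2[2][1] = 95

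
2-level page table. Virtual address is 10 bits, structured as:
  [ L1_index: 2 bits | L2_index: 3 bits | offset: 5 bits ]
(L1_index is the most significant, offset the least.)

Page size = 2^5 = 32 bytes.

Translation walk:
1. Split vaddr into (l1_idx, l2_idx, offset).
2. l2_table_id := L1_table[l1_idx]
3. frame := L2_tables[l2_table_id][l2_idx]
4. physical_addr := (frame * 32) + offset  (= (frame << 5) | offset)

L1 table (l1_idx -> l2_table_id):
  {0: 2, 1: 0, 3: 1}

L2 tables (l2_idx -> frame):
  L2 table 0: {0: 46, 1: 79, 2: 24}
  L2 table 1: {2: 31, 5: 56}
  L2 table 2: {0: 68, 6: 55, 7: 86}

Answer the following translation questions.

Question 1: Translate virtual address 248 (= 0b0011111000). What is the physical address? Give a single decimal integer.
vaddr = 248 = 0b0011111000
Split: l1_idx=0, l2_idx=7, offset=24
L1[0] = 2
L2[2][7] = 86
paddr = 86 * 32 + 24 = 2776

Answer: 2776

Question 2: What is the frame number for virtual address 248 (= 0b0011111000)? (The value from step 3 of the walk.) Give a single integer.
Answer: 86

Derivation:
vaddr = 248: l1_idx=0, l2_idx=7
L1[0] = 2; L2[2][7] = 86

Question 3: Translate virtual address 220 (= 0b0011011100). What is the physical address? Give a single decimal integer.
vaddr = 220 = 0b0011011100
Split: l1_idx=0, l2_idx=6, offset=28
L1[0] = 2
L2[2][6] = 55
paddr = 55 * 32 + 28 = 1788

Answer: 1788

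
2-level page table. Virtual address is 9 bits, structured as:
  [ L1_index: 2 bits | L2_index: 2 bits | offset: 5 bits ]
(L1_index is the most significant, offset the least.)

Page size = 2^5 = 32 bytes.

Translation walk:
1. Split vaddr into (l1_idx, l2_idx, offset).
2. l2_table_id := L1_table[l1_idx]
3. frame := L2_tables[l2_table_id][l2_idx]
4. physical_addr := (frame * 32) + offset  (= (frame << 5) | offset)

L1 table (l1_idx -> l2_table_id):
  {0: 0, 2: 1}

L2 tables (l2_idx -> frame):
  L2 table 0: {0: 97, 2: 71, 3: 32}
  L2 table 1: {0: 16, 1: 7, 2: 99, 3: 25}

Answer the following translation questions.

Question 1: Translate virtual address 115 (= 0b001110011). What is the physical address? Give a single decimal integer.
vaddr = 115 = 0b001110011
Split: l1_idx=0, l2_idx=3, offset=19
L1[0] = 0
L2[0][3] = 32
paddr = 32 * 32 + 19 = 1043

Answer: 1043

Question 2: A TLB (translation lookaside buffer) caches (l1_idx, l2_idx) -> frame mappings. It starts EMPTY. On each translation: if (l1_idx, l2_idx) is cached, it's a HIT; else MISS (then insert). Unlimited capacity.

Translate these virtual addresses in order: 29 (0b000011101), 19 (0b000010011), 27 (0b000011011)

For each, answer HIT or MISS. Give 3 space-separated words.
vaddr=29: (0,0) not in TLB -> MISS, insert
vaddr=19: (0,0) in TLB -> HIT
vaddr=27: (0,0) in TLB -> HIT

Answer: MISS HIT HIT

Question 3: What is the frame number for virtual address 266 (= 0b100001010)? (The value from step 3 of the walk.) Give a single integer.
vaddr = 266: l1_idx=2, l2_idx=0
L1[2] = 1; L2[1][0] = 16

Answer: 16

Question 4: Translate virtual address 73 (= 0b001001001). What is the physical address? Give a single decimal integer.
Answer: 2281

Derivation:
vaddr = 73 = 0b001001001
Split: l1_idx=0, l2_idx=2, offset=9
L1[0] = 0
L2[0][2] = 71
paddr = 71 * 32 + 9 = 2281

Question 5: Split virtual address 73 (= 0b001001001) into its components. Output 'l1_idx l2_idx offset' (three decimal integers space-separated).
Answer: 0 2 9

Derivation:
vaddr = 73 = 0b001001001
  top 2 bits -> l1_idx = 0
  next 2 bits -> l2_idx = 2
  bottom 5 bits -> offset = 9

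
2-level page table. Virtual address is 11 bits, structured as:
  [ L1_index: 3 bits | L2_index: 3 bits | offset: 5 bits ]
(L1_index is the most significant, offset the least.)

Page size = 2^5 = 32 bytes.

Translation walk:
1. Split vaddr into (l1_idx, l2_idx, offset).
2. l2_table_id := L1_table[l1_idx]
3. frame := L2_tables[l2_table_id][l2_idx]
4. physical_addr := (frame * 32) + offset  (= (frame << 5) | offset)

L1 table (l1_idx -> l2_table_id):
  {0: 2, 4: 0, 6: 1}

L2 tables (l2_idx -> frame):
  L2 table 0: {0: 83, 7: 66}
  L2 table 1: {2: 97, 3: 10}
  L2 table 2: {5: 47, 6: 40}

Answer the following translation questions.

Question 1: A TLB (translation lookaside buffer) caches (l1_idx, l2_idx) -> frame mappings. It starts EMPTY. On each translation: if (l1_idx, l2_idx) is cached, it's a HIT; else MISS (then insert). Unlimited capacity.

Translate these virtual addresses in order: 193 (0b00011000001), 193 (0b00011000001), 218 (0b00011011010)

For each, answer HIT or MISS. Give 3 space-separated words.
Answer: MISS HIT HIT

Derivation:
vaddr=193: (0,6) not in TLB -> MISS, insert
vaddr=193: (0,6) in TLB -> HIT
vaddr=218: (0,6) in TLB -> HIT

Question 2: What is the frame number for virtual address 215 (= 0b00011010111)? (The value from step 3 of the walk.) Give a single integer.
vaddr = 215: l1_idx=0, l2_idx=6
L1[0] = 2; L2[2][6] = 40

Answer: 40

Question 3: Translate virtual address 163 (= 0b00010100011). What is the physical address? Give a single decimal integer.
vaddr = 163 = 0b00010100011
Split: l1_idx=0, l2_idx=5, offset=3
L1[0] = 2
L2[2][5] = 47
paddr = 47 * 32 + 3 = 1507

Answer: 1507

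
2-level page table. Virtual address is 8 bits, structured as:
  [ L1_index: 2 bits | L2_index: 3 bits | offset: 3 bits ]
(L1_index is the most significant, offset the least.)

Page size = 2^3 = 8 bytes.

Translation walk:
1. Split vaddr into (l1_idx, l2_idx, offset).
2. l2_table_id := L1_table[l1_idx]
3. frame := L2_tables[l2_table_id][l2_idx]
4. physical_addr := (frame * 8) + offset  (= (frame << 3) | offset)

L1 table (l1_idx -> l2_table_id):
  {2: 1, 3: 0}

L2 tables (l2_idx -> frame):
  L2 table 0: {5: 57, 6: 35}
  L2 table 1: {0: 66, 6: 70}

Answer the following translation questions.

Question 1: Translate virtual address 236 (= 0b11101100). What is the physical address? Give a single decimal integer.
Answer: 460

Derivation:
vaddr = 236 = 0b11101100
Split: l1_idx=3, l2_idx=5, offset=4
L1[3] = 0
L2[0][5] = 57
paddr = 57 * 8 + 4 = 460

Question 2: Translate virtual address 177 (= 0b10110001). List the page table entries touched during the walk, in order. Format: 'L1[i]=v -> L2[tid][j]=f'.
Answer: L1[2]=1 -> L2[1][6]=70

Derivation:
vaddr = 177 = 0b10110001
Split: l1_idx=2, l2_idx=6, offset=1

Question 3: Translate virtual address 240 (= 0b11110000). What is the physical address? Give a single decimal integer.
Answer: 280

Derivation:
vaddr = 240 = 0b11110000
Split: l1_idx=3, l2_idx=6, offset=0
L1[3] = 0
L2[0][6] = 35
paddr = 35 * 8 + 0 = 280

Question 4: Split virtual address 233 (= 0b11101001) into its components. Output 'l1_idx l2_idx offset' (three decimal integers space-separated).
vaddr = 233 = 0b11101001
  top 2 bits -> l1_idx = 3
  next 3 bits -> l2_idx = 5
  bottom 3 bits -> offset = 1

Answer: 3 5 1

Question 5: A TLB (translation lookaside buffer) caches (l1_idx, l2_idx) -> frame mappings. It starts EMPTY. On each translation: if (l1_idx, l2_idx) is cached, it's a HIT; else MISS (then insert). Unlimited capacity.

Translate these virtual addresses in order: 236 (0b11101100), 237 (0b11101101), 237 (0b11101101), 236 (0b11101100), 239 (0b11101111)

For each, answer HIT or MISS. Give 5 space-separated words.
Answer: MISS HIT HIT HIT HIT

Derivation:
vaddr=236: (3,5) not in TLB -> MISS, insert
vaddr=237: (3,5) in TLB -> HIT
vaddr=237: (3,5) in TLB -> HIT
vaddr=236: (3,5) in TLB -> HIT
vaddr=239: (3,5) in TLB -> HIT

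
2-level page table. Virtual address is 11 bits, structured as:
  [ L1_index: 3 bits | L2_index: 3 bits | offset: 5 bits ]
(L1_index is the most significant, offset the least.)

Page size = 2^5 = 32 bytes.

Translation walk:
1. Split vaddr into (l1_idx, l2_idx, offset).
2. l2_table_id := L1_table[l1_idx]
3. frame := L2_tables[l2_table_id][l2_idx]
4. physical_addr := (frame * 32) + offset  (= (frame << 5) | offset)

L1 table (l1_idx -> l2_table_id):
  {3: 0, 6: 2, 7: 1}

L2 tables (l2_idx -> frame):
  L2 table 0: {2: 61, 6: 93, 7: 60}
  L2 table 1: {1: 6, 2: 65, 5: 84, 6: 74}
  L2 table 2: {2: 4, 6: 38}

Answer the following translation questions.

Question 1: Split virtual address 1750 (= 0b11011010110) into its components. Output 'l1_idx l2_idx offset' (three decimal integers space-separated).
vaddr = 1750 = 0b11011010110
  top 3 bits -> l1_idx = 6
  next 3 bits -> l2_idx = 6
  bottom 5 bits -> offset = 22

Answer: 6 6 22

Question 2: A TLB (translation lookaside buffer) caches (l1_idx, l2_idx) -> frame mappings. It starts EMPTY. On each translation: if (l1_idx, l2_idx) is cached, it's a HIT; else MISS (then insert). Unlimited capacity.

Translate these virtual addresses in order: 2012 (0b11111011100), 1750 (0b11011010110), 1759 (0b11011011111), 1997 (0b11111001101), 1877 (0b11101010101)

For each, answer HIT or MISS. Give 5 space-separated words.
vaddr=2012: (7,6) not in TLB -> MISS, insert
vaddr=1750: (6,6) not in TLB -> MISS, insert
vaddr=1759: (6,6) in TLB -> HIT
vaddr=1997: (7,6) in TLB -> HIT
vaddr=1877: (7,2) not in TLB -> MISS, insert

Answer: MISS MISS HIT HIT MISS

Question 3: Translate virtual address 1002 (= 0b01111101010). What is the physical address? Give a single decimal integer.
Answer: 1930

Derivation:
vaddr = 1002 = 0b01111101010
Split: l1_idx=3, l2_idx=7, offset=10
L1[3] = 0
L2[0][7] = 60
paddr = 60 * 32 + 10 = 1930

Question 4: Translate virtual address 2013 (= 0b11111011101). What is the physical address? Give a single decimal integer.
Answer: 2397

Derivation:
vaddr = 2013 = 0b11111011101
Split: l1_idx=7, l2_idx=6, offset=29
L1[7] = 1
L2[1][6] = 74
paddr = 74 * 32 + 29 = 2397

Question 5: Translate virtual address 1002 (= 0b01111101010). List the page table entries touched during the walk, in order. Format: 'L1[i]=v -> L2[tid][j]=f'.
vaddr = 1002 = 0b01111101010
Split: l1_idx=3, l2_idx=7, offset=10

Answer: L1[3]=0 -> L2[0][7]=60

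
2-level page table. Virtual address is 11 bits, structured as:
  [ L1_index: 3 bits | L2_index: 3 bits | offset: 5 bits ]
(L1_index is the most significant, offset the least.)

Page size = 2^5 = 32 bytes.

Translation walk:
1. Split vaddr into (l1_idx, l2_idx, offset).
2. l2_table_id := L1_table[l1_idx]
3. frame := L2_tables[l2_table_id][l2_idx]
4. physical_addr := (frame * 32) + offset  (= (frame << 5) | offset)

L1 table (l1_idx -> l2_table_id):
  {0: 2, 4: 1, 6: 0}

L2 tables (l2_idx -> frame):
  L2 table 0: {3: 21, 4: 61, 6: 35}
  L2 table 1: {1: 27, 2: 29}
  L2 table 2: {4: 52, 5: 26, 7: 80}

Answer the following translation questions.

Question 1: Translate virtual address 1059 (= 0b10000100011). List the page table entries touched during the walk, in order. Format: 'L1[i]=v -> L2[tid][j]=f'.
vaddr = 1059 = 0b10000100011
Split: l1_idx=4, l2_idx=1, offset=3

Answer: L1[4]=1 -> L2[1][1]=27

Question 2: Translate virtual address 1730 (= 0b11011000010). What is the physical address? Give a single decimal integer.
vaddr = 1730 = 0b11011000010
Split: l1_idx=6, l2_idx=6, offset=2
L1[6] = 0
L2[0][6] = 35
paddr = 35 * 32 + 2 = 1122

Answer: 1122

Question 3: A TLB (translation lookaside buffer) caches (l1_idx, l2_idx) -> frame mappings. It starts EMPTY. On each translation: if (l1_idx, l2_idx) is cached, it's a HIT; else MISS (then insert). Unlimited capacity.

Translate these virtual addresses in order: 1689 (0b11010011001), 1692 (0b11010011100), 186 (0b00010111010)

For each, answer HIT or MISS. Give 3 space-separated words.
Answer: MISS HIT MISS

Derivation:
vaddr=1689: (6,4) not in TLB -> MISS, insert
vaddr=1692: (6,4) in TLB -> HIT
vaddr=186: (0,5) not in TLB -> MISS, insert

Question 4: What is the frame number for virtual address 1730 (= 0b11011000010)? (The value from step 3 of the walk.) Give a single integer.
vaddr = 1730: l1_idx=6, l2_idx=6
L1[6] = 0; L2[0][6] = 35

Answer: 35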